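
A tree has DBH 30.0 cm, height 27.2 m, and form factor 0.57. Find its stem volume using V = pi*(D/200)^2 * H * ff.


(D/200)^2 = (30.0/200)^2 = 0.15^2 = 0.0225
BA = 3.141593 * 0.0225 = 0.0706858 m^2
V = 0.0706858 * 27.2 * 0.57 = 1.09591 ≈ 1.096 m^3

1.096 m^3


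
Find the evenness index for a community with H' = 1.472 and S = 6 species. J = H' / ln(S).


ln(6) = 1.79176
J = H' / ln(S) = 1.472 / 1.79176 = 0.821539 ≈ 0.8215

0.8215


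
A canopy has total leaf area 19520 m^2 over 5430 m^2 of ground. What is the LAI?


LAI = 19520 / 5430 = 3.5948 ≈ 3.59

3.59


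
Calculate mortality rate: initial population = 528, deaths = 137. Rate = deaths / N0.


Mortality rate = 137 / 528 = 0.259470 ≈ 0.2595

0.2595


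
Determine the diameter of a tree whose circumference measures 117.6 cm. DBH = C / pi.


DBH = C / pi = 117.6 / 3.141593 = 37.4332 ≈ 37.43 cm

37.43 cm


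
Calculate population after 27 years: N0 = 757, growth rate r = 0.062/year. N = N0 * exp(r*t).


r*t = 0.062 * 27 = 1.674
exp(1.674) = 5.33346
N = 757 * 5.33346 = 4037.43 ≈ 4037

4037


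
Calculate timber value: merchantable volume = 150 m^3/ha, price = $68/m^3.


Value = 150 * 68 = $10200/ha

$10200/ha


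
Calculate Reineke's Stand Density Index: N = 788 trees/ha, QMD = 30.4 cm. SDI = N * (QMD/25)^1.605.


QMD/25 = 30.4/25 = 1.216
(1.216)^1.605 = exp(1.605 * ln(1.216)) = exp(1.605 * 0.195567) = exp(0.313885) = 1.36873
SDI = 788 * 1.36873 = 1078.56 ≈ 1079

1079


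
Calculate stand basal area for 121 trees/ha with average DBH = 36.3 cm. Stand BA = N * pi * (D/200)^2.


(D/200)^2 = (36.3/200)^2 = 0.1815^2 = 0.03294225
Individual BA = 3.141593 * 0.03294225 = 0.103491 m^2
Stand BA = 121 * 0.103491 = 12.5224 ≈ 12.52 m^2/ha

12.52 m^2/ha


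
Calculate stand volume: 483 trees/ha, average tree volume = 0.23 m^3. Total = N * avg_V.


V_stand = 483 * 0.23 = 111.09 ≈ 111.1 m^3/ha

111.1 m^3/ha


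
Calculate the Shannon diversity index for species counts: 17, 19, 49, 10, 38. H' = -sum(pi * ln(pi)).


Total N = 17 + 19 + 49 + 10 + 38 = 133
Per-species terms:
  p = 17/133 = 0.127820; ln(p) = -2.057132; p*ln(p) = 0.127820 * (-2.057132) = -0.262943
  p = 19/133 = 0.142857; ln(p) = -1.945911; p*ln(p) = 0.142857 * (-1.945911) = -0.277987
  p = 49/133 = 0.368421; ln(p) = -0.998529; p*ln(p) = 0.368421 * (-0.998529) = -0.367879
  p = 10/133 = 0.075188; ln(p) = -2.587764; p*ln(p) = 0.075188 * (-2.587764) = -0.194569
  p = 38/133 = 0.285714; ln(p) = -1.252764; p*ln(p) = 0.285714 * (-1.252764) = -0.357932
sum(p*ln(p)) = (-0.262943) + (-0.277987) + (-0.367879) + (-0.194569) + (-0.357932) = -1.461310
H' = -(-1.461310) = 1.461310 ≈ 1.4613

1.4613


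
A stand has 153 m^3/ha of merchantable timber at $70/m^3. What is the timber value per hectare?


Value = 153 * 70 = $10710/ha

$10710/ha


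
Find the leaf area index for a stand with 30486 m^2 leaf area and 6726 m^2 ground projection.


LAI = 30486 / 6726 = 4.5326 ≈ 4.53

4.53


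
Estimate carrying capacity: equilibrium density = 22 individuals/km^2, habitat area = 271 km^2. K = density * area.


K = 22 * 271 = 5962 individuals

5962 individuals


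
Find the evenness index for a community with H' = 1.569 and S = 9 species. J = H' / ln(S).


ln(9) = 2.19722
J = H' / ln(S) = 1.569 / 2.19722 = 0.714084 ≈ 0.7141

0.7141


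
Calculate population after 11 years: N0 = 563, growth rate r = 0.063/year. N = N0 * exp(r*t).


r*t = 0.063 * 11 = 0.693
exp(0.693) = 1.99971
N = 563 * 1.99971 = 1125.84 ≈ 1126

1126


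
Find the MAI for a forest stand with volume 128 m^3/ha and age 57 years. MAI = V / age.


MAI = 128 / 57 = 2.2456 ≈ 2.25 m^3/ha/yr

2.25 m^3/ha/yr


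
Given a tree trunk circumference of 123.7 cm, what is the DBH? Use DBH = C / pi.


DBH = C / pi = 123.7 / 3.141593 = 39.3749 ≈ 39.37 cm

39.37 cm


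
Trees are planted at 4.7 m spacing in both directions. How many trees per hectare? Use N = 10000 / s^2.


N = 10000 / 4.7^2 = 10000 / 22.09 = 452.694 ≈ 453 trees/ha

453 trees/ha


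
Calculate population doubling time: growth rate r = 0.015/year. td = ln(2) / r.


td = ln(2) / 0.015 = 0.693147 / 0.015 = 46.2098 ≈ 46.2 years

46.2 years


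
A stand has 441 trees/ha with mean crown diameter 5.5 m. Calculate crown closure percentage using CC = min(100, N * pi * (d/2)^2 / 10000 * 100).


(d/2)^2 = (5.5/2)^2 = 2.75^2 = 7.5625
Crown area = 3.141593 * 7.5625 = 23.7583 m^2
N * area / 10000 * 100 = 441 * 23.7583 / 10000 * 100 = 104.774
CC = min(100, 104.774) = 100%

100%


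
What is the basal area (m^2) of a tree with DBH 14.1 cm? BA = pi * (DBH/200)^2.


D/200 = 14.1/200 = 0.0705 m
(D/200)^2 = 0.0705^2 = 0.00497025
BA = 3.141593 * 0.00497025 = 0.0156145 ≈ 0.0156 m^2

0.0156 m^2


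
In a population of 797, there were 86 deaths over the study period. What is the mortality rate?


Mortality rate = 86 / 797 = 0.107905 ≈ 0.1079

0.1079


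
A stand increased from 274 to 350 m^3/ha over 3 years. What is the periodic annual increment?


PAI = (V2 - V1) / period = (350 - 274) / 3 = 76 / 3 = 25.3333 ≈ 25.33 m^3/ha/yr

25.33 m^3/ha/yr


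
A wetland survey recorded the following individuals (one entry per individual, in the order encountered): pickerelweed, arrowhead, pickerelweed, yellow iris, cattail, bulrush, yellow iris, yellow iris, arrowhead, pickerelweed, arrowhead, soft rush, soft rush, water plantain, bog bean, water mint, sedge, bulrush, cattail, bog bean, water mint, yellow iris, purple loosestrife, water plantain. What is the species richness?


Total individuals logged = 24
Distinct species (count of individuals): pickerelweed (3), arrowhead (3), yellow iris (4), cattail (2), bulrush (2), soft rush (2), water plantain (2), bog bean (2), water mint (2), sedge (1), purple loosestrife (1)
Species richness = number of distinct species = 11

11


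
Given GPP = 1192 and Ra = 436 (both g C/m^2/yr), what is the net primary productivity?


NPP = GPP - Ra = 1192 - 436 = 756 g C/m^2/yr

756 g C/m^2/yr


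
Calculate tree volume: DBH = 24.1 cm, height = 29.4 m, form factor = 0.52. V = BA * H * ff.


(D/200)^2 = (24.1/200)^2 = 0.1205^2 = 0.01452025
BA = 3.141593 * 0.01452025 = 0.0456167 m^2
V = 0.0456167 * 29.4 * 0.52 = 0.697388 ≈ 0.697 m^3

0.697 m^3


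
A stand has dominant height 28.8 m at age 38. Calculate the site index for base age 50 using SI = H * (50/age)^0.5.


50/38 = 1.31579
(1.31579)^0.5 = 1.14708
SI = 28.8 * 1.14708 = 33.0359 ≈ 33.0 m

33.0 m


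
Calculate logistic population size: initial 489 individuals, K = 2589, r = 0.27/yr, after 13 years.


(K - N0)/N0 = (2589 - 489)/489 = 2100/489 = 4.29448
r*t = 0.27 * 13 = 3.51; exp(-3.51) = 0.0298969
4.29448 * 0.0298969 = 0.128392
1 + 0.128392 = 1.12839
N = 2589 / 1.12839 = 2294.42 ≈ 2294

2294


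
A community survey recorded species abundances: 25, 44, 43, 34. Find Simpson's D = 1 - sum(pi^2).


Total N = 25 + 44 + 43 + 34 = 146
Per-species terms:
  p = 25/146 = 0.171233; p^2 = 0.171233^2 = 0.029321
  p = 44/146 = 0.301370; p^2 = 0.301370^2 = 0.090824
  p = 43/146 = 0.294521; p^2 = 0.294521^2 = 0.086743
  p = 34/146 = 0.232877; p^2 = 0.232877^2 = 0.054232
sum(p^2) = 0.029321 + 0.090824 + 0.086743 + 0.054232 = 0.261120
D = 1 - 0.261120 = 0.738880 ≈ 0.7389

0.7389


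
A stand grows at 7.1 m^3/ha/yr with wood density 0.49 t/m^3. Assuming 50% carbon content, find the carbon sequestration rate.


C = 7.1 * 0.49 * 0.5 = 1.7395 ≈ 1.74 t C/ha/yr

1.74 t C/ha/yr


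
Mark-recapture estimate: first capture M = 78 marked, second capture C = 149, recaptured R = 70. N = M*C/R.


N = M * C / R = 78 * 149 / 70 = 11622 / 70 = 166.03 ≈ 166

166 individuals


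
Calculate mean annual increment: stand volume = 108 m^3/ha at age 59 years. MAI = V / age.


MAI = 108 / 59 = 1.8305 ≈ 1.83 m^3/ha/yr

1.83 m^3/ha/yr


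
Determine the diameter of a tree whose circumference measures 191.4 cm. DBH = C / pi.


DBH = C / pi = 191.4 / 3.141593 = 60.9245 ≈ 60.92 cm

60.92 cm


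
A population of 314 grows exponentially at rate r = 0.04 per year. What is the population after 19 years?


r*t = 0.04 * 19 = 0.76
exp(0.76) = 2.13828
N = 314 * 2.13828 = 671.420 ≈ 671

671


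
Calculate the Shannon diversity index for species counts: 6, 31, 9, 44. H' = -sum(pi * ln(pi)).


Total N = 6 + 31 + 9 + 44 = 90
Per-species terms:
  p = 6/90 = 0.066667; ln(p) = -2.708045; p*ln(p) = 0.066667 * (-2.708045) = -0.180537
  p = 31/90 = 0.344444; ln(p) = -1.065824; p*ln(p) = 0.344444 * (-1.065824) = -0.367117
  p = 9/90 = 0.100000; ln(p) = -2.302585; p*ln(p) = 0.100000 * (-2.302585) = -0.230259
  p = 44/90 = 0.488889; ln(p) = -0.715620; p*ln(p) = 0.488889 * (-0.715620) = -0.349859
sum(p*ln(p)) = (-0.180537) + (-0.367117) + (-0.230259) + (-0.349859) = -1.127772
H' = -(-1.127772) = 1.127772 ≈ 1.1278

1.1278


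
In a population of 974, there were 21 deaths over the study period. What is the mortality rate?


Mortality rate = 21 / 974 = 0.021561 ≈ 0.0216

0.0216


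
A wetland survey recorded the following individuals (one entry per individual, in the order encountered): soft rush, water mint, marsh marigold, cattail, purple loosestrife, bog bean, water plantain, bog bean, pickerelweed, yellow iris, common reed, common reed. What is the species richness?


Total individuals logged = 12
Distinct species (count of individuals): soft rush (1), water mint (1), marsh marigold (1), cattail (1), purple loosestrife (1), bog bean (2), water plantain (1), pickerelweed (1), yellow iris (1), common reed (2)
Species richness = number of distinct species = 10

10


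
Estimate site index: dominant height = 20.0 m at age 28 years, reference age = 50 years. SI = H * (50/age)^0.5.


50/28 = 1.78571
(1.78571)^0.5 = 1.33630
SI = 20.0 * 1.33630 = 26.7260 ≈ 26.7 m

26.7 m


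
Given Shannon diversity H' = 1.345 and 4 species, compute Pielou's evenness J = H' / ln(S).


ln(4) = 1.38629
J = H' / ln(S) = 1.345 / 1.38629 = 0.970215 ≈ 0.9702

0.9702


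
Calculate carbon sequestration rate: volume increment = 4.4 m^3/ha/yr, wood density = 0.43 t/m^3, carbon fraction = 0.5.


C = 4.4 * 0.43 * 0.5 = 0.946 ≈ 0.95 t C/ha/yr

0.95 t C/ha/yr


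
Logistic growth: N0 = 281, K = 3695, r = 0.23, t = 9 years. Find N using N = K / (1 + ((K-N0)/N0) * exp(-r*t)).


(K - N0)/N0 = (3695 - 281)/281 = 3414/281 = 12.1495
r*t = 0.23 * 9 = 2.07; exp(-2.07) = 0.126186
12.1495 * 0.126186 = 1.53310
1 + 1.53310 = 2.53310
N = 3695 / 2.53310 = 1458.69 ≈ 1459

1459


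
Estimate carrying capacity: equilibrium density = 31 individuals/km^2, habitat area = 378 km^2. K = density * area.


K = 31 * 378 = 11718 individuals

11718 individuals


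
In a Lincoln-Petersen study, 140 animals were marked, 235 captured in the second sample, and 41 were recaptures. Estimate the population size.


N = M * C / R = 140 * 235 / 41 = 32900 / 41 = 802.44 ≈ 802

802 individuals


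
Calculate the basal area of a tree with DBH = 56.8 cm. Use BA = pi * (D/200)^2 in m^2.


D/200 = 56.8/200 = 0.284 m
(D/200)^2 = 0.284^2 = 0.080656
BA = 3.141593 * 0.080656 = 0.253388 ≈ 0.2534 m^2

0.2534 m^2


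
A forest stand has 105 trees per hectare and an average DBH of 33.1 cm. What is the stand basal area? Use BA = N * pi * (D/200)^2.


(D/200)^2 = (33.1/200)^2 = 0.1655^2 = 0.02739025
Individual BA = 3.141593 * 0.02739025 = 0.0860490 m^2
Stand BA = 105 * 0.0860490 = 9.03515 ≈ 9.04 m^2/ha

9.04 m^2/ha


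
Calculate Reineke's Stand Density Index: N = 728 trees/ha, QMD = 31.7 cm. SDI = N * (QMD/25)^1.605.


QMD/25 = 31.7/25 = 1.268
(1.268)^1.605 = exp(1.605 * ln(1.268)) = exp(1.605 * 0.237441) = exp(0.381093) = 1.46388
SDI = 728 * 1.46388 = 1065.70 ≈ 1066

1066


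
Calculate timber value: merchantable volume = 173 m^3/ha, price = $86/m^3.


Value = 173 * 86 = $14878/ha

$14878/ha


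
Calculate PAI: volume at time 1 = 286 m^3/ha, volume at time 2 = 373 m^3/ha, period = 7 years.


PAI = (V2 - V1) / period = (373 - 286) / 7 = 87 / 7 = 12.4286 ≈ 12.43 m^3/ha/yr

12.43 m^3/ha/yr


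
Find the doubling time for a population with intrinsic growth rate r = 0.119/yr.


td = ln(2) / 0.119 = 0.693147 / 0.119 = 5.82476 ≈ 5.8 years

5.8 years


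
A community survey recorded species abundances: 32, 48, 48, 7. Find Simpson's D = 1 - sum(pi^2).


Total N = 32 + 48 + 48 + 7 = 135
Per-species terms:
  p = 32/135 = 0.237037; p^2 = 0.237037^2 = 0.056187
  p = 48/135 = 0.355556; p^2 = 0.355556^2 = 0.126420
  p = 48/135 = 0.355556; p^2 = 0.355556^2 = 0.126420
  p = 7/135 = 0.051852; p^2 = 0.051852^2 = 0.002689
sum(p^2) = 0.056187 + 0.126420 + 0.126420 + 0.002689 = 0.311716
D = 1 - 0.311716 = 0.688284 ≈ 0.6883

0.6883


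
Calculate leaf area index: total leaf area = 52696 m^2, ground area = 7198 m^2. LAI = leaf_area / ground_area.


LAI = 52696 / 7198 = 7.3209 ≈ 7.32

7.32


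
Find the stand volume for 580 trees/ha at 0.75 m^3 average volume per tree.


V_stand = 580 * 0.75 = 435.0 m^3/ha

435.0 m^3/ha


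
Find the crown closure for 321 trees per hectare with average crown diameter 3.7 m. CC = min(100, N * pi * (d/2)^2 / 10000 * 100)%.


(d/2)^2 = (3.7/2)^2 = 1.85^2 = 3.4225
Crown area = 3.141593 * 3.4225 = 10.7521 m^2
N * area / 10000 * 100 = 321 * 10.7521 / 10000 * 100 = 34.5142
CC = min(100, 34.5142) = 34.5142 ≈ 34.5%

34.5%


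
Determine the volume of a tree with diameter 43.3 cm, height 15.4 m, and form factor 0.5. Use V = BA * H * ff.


(D/200)^2 = (43.3/200)^2 = 0.2165^2 = 0.04687225
BA = 3.141593 * 0.04687225 = 0.147254 m^2
V = 0.147254 * 15.4 * 0.5 = 1.13386 ≈ 1.134 m^3

1.134 m^3


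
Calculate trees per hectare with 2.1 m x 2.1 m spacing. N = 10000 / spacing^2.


N = 10000 / 2.1^2 = 10000 / 4.41 = 2267.57 ≈ 2268 trees/ha

2268 trees/ha


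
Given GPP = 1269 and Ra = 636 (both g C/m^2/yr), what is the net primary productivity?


NPP = GPP - Ra = 1269 - 636 = 633 g C/m^2/yr

633 g C/m^2/yr


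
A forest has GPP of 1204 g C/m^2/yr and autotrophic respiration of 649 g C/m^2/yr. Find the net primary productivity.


NPP = GPP - Ra = 1204 - 649 = 555 g C/m^2/yr

555 g C/m^2/yr


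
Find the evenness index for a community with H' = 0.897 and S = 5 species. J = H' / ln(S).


ln(5) = 1.60944
J = H' / ln(S) = 0.897 / 1.60944 = 0.557337 ≈ 0.5573

0.5573


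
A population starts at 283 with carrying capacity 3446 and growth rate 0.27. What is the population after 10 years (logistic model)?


(K - N0)/N0 = (3446 - 283)/283 = 3163/283 = 11.1767
r*t = 0.27 * 10 = 2.7; exp(-2.7) = 0.0672055
11.1767 * 0.0672055 = 0.751136
1 + 0.751136 = 1.75114
N = 3446 / 1.75114 = 1967.86 ≈ 1968

1968


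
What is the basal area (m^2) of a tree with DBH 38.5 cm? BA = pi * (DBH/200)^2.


D/200 = 38.5/200 = 0.1925 m
(D/200)^2 = 0.1925^2 = 0.03705625
BA = 3.141593 * 0.03705625 = 0.116416 ≈ 0.1164 m^2

0.1164 m^2


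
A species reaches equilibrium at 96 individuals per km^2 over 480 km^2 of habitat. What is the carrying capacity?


K = 96 * 480 = 46080 individuals

46080 individuals


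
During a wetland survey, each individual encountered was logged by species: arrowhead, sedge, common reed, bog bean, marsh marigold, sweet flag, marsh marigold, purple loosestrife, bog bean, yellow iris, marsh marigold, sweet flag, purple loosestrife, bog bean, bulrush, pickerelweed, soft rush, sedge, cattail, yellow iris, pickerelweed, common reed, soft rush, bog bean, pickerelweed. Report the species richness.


Total individuals logged = 25
Distinct species (count of individuals): arrowhead (1), sedge (2), common reed (2), bog bean (4), marsh marigold (3), sweet flag (2), purple loosestrife (2), yellow iris (2), bulrush (1), pickerelweed (3), soft rush (2), cattail (1)
Species richness = number of distinct species = 12

12


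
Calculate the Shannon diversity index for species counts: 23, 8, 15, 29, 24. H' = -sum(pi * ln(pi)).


Total N = 23 + 8 + 15 + 29 + 24 = 99
Per-species terms:
  p = 23/99 = 0.232323; ln(p) = -1.459627; p*ln(p) = 0.232323 * (-1.459627) = -0.339105
  p = 8/99 = 0.080808; ln(p) = -2.515679; p*ln(p) = 0.080808 * (-2.515679) = -0.203287
  p = 15/99 = 0.151515; ln(p) = -1.887071; p*ln(p) = 0.151515 * (-1.887071) = -0.285920
  p = 29/99 = 0.292929; ln(p) = -1.227825; p*ln(p) = 0.292929 * (-1.227825) = -0.359666
  p = 24/99 = 0.242424; ln(p) = -1.417067; p*ln(p) = 0.242424 * (-1.417067) = -0.343531
sum(p*ln(p)) = (-0.339105) + (-0.203287) + (-0.285920) + (-0.359666) + (-0.343531) = -1.531509
H' = -(-1.531509) = 1.531509 ≈ 1.5315

1.5315


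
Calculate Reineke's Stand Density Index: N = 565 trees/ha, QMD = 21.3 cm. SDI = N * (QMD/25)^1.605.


QMD/25 = 21.3/25 = 0.852
(0.852)^1.605 = exp(1.605 * ln(0.852)) = exp(1.605 * (-0.160169)) = exp(-0.257071) = 0.773313
SDI = 565 * 0.773313 = 436.922 ≈ 437

437


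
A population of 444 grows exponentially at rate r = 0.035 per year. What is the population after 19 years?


r*t = 0.035 * 19 = 0.665
exp(0.665) = 1.94449
N = 444 * 1.94449 = 863.354 ≈ 863

863


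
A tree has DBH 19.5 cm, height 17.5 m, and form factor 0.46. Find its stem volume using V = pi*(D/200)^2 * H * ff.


(D/200)^2 = (19.5/200)^2 = 0.0975^2 = 0.00950625
BA = 3.141593 * 0.00950625 = 0.0298648 m^2
V = 0.0298648 * 17.5 * 0.46 = 0.240412 ≈ 0.240 m^3

0.240 m^3


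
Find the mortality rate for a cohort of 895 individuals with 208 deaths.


Mortality rate = 208 / 895 = 0.232402 ≈ 0.2324

0.2324


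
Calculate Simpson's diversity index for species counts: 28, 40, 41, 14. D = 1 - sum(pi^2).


Total N = 28 + 40 + 41 + 14 = 123
Per-species terms:
  p = 28/123 = 0.227642; p^2 = 0.227642^2 = 0.051821
  p = 40/123 = 0.325203; p^2 = 0.325203^2 = 0.105757
  p = 41/123 = 0.333333; p^2 = 0.333333^2 = 0.111111
  p = 14/123 = 0.113821; p^2 = 0.113821^2 = 0.012955
sum(p^2) = 0.051821 + 0.105757 + 0.111111 + 0.012955 = 0.281644
D = 1 - 0.281644 = 0.718356 ≈ 0.7184

0.7184


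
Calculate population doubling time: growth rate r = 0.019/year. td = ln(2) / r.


td = ln(2) / 0.019 = 0.693147 / 0.019 = 36.4814 ≈ 36.5 years

36.5 years


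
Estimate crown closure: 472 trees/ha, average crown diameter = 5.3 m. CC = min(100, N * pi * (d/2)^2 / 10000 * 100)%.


(d/2)^2 = (5.3/2)^2 = 2.65^2 = 7.0225
Crown area = 3.141593 * 7.0225 = 22.0618 m^2
N * area / 10000 * 100 = 472 * 22.0618 / 10000 * 100 = 104.132
CC = min(100, 104.132) = 100%

100%


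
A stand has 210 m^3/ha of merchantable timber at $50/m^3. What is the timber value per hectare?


Value = 210 * 50 = $10500/ha

$10500/ha


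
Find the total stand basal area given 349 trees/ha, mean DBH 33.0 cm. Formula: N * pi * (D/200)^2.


(D/200)^2 = (33.0/200)^2 = 0.165^2 = 0.027225
Individual BA = 3.141593 * 0.027225 = 0.0855299 m^2
Stand BA = 349 * 0.0855299 = 29.8499 ≈ 29.85 m^2/ha

29.85 m^2/ha


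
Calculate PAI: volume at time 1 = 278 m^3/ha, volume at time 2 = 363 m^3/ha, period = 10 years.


PAI = (V2 - V1) / period = (363 - 278) / 10 = 85 / 10 = 8.50 m^3/ha/yr

8.50 m^3/ha/yr


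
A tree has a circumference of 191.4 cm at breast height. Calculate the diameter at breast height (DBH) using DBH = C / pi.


DBH = C / pi = 191.4 / 3.141593 = 60.9245 ≈ 60.92 cm

60.92 cm


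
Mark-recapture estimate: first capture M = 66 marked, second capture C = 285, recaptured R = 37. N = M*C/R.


N = M * C / R = 66 * 285 / 37 = 18810 / 37 = 508.38 ≈ 508

508 individuals


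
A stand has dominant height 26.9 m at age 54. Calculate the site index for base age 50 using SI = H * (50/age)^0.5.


50/54 = 0.925926
(0.925926)^0.5 = 0.962250
SI = 26.9 * 0.962250 = 25.8845 ≈ 25.9 m

25.9 m


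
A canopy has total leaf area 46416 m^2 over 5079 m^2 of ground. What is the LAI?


LAI = 46416 / 5079 = 9.1388 ≈ 9.14

9.14


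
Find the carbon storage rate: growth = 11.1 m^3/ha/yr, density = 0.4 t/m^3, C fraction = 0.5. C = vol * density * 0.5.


C = 11.1 * 0.4 * 0.5 = 2.22 t C/ha/yr

2.22 t C/ha/yr


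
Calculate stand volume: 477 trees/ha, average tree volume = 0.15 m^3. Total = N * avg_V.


V_stand = 477 * 0.15 = 71.55 ≈ 71.6 m^3/ha

71.6 m^3/ha


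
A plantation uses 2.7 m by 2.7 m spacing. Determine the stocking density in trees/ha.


N = 10000 / 2.7^2 = 10000 / 7.29 = 1371.74 ≈ 1372 trees/ha

1372 trees/ha


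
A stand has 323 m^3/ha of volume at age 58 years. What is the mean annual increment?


MAI = 323 / 58 = 5.5690 ≈ 5.57 m^3/ha/yr

5.57 m^3/ha/yr


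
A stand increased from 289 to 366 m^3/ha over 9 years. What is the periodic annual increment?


PAI = (V2 - V1) / period = (366 - 289) / 9 = 77 / 9 = 8.5556 ≈ 8.56 m^3/ha/yr

8.56 m^3/ha/yr


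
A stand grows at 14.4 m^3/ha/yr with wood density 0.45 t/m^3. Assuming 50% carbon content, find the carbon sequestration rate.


C = 14.4 * 0.45 * 0.5 = 3.24 t C/ha/yr

3.24 t C/ha/yr


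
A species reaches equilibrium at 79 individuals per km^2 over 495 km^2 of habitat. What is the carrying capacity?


K = 79 * 495 = 39105 individuals

39105 individuals


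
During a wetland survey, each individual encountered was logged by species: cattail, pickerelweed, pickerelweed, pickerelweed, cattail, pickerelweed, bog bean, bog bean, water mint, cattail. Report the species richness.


Total individuals logged = 10
Distinct species (count of individuals): cattail (3), pickerelweed (4), bog bean (2), water mint (1)
Species richness = number of distinct species = 4

4


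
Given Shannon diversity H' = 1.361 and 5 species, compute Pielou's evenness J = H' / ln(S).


ln(5) = 1.60944
J = H' / ln(S) = 1.361 / 1.60944 = 0.845636 ≈ 0.8456

0.8456


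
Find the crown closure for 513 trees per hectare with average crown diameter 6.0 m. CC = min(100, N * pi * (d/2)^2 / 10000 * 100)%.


(d/2)^2 = (6.0/2)^2 = 3^2 = 9
Crown area = 3.141593 * 9 = 28.2743 m^2
N * area / 10000 * 100 = 513 * 28.2743 / 10000 * 100 = 145.047
CC = min(100, 145.047) = 100%

100%


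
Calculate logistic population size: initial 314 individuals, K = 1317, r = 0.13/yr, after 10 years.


(K - N0)/N0 = (1317 - 314)/314 = 1003/314 = 3.19427
r*t = 0.13 * 10 = 1.3; exp(-1.3) = 0.272532
3.19427 * 0.272532 = 0.870541
1 + 0.870541 = 1.87054
N = 1317 / 1.87054 = 704.075 ≈ 704

704


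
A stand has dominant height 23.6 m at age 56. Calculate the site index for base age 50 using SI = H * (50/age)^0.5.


50/56 = 0.892857
(0.892857)^0.5 = 0.944911
SI = 23.6 * 0.944911 = 22.2999 ≈ 22.3 m

22.3 m


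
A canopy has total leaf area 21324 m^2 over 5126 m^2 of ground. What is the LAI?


LAI = 21324 / 5126 = 4.1600 ≈ 4.16

4.16


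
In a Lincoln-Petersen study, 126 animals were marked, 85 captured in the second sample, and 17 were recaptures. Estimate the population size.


N = M * C / R = 126 * 85 / 17 = 10710 / 17 = 630

630 individuals


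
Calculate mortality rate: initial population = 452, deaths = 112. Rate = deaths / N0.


Mortality rate = 112 / 452 = 0.247788 ≈ 0.2478

0.2478


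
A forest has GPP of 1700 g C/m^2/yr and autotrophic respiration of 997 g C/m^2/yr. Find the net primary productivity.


NPP = GPP - Ra = 1700 - 997 = 703 g C/m^2/yr

703 g C/m^2/yr


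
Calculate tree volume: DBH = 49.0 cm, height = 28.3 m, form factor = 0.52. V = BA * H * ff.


(D/200)^2 = (49.0/200)^2 = 0.245^2 = 0.060025
BA = 3.141593 * 0.060025 = 0.188574 m^2
V = 0.188574 * 28.3 * 0.52 = 2.77505 ≈ 2.775 m^3

2.775 m^3


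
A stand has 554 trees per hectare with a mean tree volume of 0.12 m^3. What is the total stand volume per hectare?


V_stand = 554 * 0.12 = 66.48 ≈ 66.5 m^3/ha

66.5 m^3/ha


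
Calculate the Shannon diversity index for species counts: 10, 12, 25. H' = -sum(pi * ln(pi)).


Total N = 10 + 12 + 25 = 47
Per-species terms:
  p = 10/47 = 0.212766; ln(p) = -1.547562; p*ln(p) = 0.212766 * (-1.547562) = -0.329269
  p = 12/47 = 0.255319; ln(p) = -1.365242; p*ln(p) = 0.255319 * (-1.365242) = -0.348572
  p = 25/47 = 0.531915; ln(p) = -0.631272; p*ln(p) = 0.531915 * (-0.631272) = -0.335783
sum(p*ln(p)) = (-0.329269) + (-0.348572) + (-0.335783) = -1.013624
H' = -(-1.013624) = 1.013624 ≈ 1.0136

1.0136


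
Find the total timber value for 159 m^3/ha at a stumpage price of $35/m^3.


Value = 159 * 35 = $5565/ha

$5565/ha


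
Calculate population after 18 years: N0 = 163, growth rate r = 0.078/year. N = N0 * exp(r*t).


r*t = 0.078 * 18 = 1.404
exp(1.404) = 4.07145
N = 163 * 4.07145 = 663.646 ≈ 664

664


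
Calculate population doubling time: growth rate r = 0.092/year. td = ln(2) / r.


td = ln(2) / 0.092 = 0.693147 / 0.092 = 7.53421 ≈ 7.5 years

7.5 years


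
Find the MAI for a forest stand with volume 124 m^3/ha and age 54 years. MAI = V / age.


MAI = 124 / 54 = 2.2963 ≈ 2.30 m^3/ha/yr

2.30 m^3/ha/yr


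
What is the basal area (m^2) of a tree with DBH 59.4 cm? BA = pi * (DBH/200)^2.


D/200 = 59.4/200 = 0.297 m
(D/200)^2 = 0.297^2 = 0.088209
BA = 3.141593 * 0.088209 = 0.277117 ≈ 0.2771 m^2

0.2771 m^2


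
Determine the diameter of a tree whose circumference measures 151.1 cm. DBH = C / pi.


DBH = C / pi = 151.1 / 3.141593 = 48.0966 ≈ 48.10 cm

48.10 cm


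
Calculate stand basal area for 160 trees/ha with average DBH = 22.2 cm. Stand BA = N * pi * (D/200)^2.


(D/200)^2 = (22.2/200)^2 = 0.111^2 = 0.012321
Individual BA = 3.141593 * 0.012321 = 0.0387076 m^2
Stand BA = 160 * 0.0387076 = 6.19322 ≈ 6.19 m^2/ha

6.19 m^2/ha


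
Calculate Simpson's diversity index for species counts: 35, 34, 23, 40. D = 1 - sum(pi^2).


Total N = 35 + 34 + 23 + 40 = 132
Per-species terms:
  p = 35/132 = 0.265152; p^2 = 0.265152^2 = 0.070306
  p = 34/132 = 0.257576; p^2 = 0.257576^2 = 0.066345
  p = 23/132 = 0.174242; p^2 = 0.174242^2 = 0.030360
  p = 40/132 = 0.303030; p^2 = 0.303030^2 = 0.091827
sum(p^2) = 0.070306 + 0.066345 + 0.030360 + 0.091827 = 0.258838
D = 1 - 0.258838 = 0.741162 ≈ 0.7412

0.7412


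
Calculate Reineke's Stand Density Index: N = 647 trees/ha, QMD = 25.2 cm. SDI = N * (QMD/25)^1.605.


QMD/25 = 25.2/25 = 1.008
(1.008)^1.605 = exp(1.605 * ln(1.008)) = exp(1.605 * 0.00796817) = exp(0.0127889) = 1.01287
SDI = 647 * 1.01287 = 655.327 ≈ 655

655


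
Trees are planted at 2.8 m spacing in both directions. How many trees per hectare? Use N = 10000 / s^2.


N = 10000 / 2.8^2 = 10000 / 7.84 = 1275.51 ≈ 1276 trees/ha

1276 trees/ha


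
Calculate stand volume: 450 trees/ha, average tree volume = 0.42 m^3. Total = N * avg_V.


V_stand = 450 * 0.42 = 189.0 m^3/ha

189.0 m^3/ha


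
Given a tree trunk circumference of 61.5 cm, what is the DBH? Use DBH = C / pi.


DBH = C / pi = 61.5 / 3.141593 = 19.5761 ≈ 19.58 cm

19.58 cm


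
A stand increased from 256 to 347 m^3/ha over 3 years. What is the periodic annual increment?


PAI = (V2 - V1) / period = (347 - 256) / 3 = 91 / 3 = 30.3333 ≈ 30.33 m^3/ha/yr

30.33 m^3/ha/yr


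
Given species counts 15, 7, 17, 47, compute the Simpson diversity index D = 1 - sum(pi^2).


Total N = 15 + 7 + 17 + 47 = 86
Per-species terms:
  p = 15/86 = 0.174419; p^2 = 0.174419^2 = 0.030422
  p = 7/86 = 0.081395; p^2 = 0.081395^2 = 0.006625
  p = 17/86 = 0.197674; p^2 = 0.197674^2 = 0.039075
  p = 47/86 = 0.546512; p^2 = 0.546512^2 = 0.298675
sum(p^2) = 0.030422 + 0.006625 + 0.039075 + 0.298675 = 0.374797
D = 1 - 0.374797 = 0.625203 ≈ 0.6252

0.6252


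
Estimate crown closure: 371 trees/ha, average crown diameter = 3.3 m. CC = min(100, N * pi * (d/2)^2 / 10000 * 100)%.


(d/2)^2 = (3.3/2)^2 = 1.65^2 = 2.7225
Crown area = 3.141593 * 2.7225 = 8.55299 m^2
N * area / 10000 * 100 = 371 * 8.55299 / 10000 * 100 = 31.7316
CC = min(100, 31.7316) = 31.7316 ≈ 31.7%

31.7%


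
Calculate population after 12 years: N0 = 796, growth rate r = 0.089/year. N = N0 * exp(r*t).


r*t = 0.089 * 12 = 1.068
exp(1.068) = 2.90955
N = 796 * 2.90955 = 2316.00 ≈ 2316

2316


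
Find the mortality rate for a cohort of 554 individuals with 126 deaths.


Mortality rate = 126 / 554 = 0.227437 ≈ 0.2274

0.2274


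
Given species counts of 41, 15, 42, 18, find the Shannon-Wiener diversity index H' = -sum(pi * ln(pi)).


Total N = 41 + 15 + 42 + 18 = 116
Per-species terms:
  p = 41/116 = 0.353448; ln(p) = -1.040019; p*ln(p) = 0.353448 * (-1.040019) = -0.367593
  p = 15/116 = 0.129310; ln(p) = -2.045543; p*ln(p) = 0.129310 * (-2.045543) = -0.264509
  p = 42/116 = 0.362069; ln(p) = -1.015920; p*ln(p) = 0.362069 * (-1.015920) = -0.367833
  p = 18/116 = 0.155172; ln(p) = -1.863221; p*ln(p) = 0.155172 * (-1.863221) = -0.289120
sum(p*ln(p)) = (-0.367593) + (-0.264509) + (-0.367833) + (-0.289120) = -1.289055
H' = -(-1.289055) = 1.289055 ≈ 1.2891

1.2891


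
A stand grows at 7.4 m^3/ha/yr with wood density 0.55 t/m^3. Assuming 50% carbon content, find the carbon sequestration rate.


C = 7.4 * 0.55 * 0.5 = 2.035 ≈ 2.04 t C/ha/yr

2.04 t C/ha/yr


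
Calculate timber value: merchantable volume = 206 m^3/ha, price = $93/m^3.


Value = 206 * 93 = $19158/ha

$19158/ha


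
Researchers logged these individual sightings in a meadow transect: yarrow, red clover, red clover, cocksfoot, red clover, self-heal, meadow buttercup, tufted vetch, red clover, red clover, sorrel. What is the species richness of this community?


Total individuals logged = 11
Distinct species (count of individuals): yarrow (1), red clover (5), cocksfoot (1), self-heal (1), meadow buttercup (1), tufted vetch (1), sorrel (1)
Species richness = number of distinct species = 7

7


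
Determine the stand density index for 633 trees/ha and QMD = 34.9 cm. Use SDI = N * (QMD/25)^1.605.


QMD/25 = 34.9/25 = 1.396
(1.396)^1.605 = exp(1.605 * ln(1.396)) = exp(1.605 * 0.333611) = exp(0.535446) = 1.70821
SDI = 633 * 1.70821 = 1081.30 ≈ 1081

1081


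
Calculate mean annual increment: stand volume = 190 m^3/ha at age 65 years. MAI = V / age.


MAI = 190 / 65 = 2.9231 ≈ 2.92 m^3/ha/yr

2.92 m^3/ha/yr


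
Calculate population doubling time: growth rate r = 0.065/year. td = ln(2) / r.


td = ln(2) / 0.065 = 0.693147 / 0.065 = 10.6638 ≈ 10.7 years

10.7 years


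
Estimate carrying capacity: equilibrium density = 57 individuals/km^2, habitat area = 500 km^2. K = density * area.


K = 57 * 500 = 28500 individuals

28500 individuals


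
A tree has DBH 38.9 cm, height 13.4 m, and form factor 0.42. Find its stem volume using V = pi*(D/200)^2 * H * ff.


(D/200)^2 = (38.9/200)^2 = 0.1945^2 = 0.03783025
BA = 3.141593 * 0.03783025 = 0.118847 m^2
V = 0.118847 * 13.4 * 0.42 = 0.668871 ≈ 0.669 m^3

0.669 m^3


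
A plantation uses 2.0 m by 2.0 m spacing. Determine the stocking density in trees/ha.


N = 10000 / 2.0^2 = 10000 / 4 = 2500.00 ≈ 2500 trees/ha

2500 trees/ha


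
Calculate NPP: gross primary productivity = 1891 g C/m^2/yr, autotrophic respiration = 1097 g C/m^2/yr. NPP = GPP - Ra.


NPP = GPP - Ra = 1891 - 1097 = 794 g C/m^2/yr

794 g C/m^2/yr


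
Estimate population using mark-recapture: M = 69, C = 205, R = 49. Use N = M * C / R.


N = M * C / R = 69 * 205 / 49 = 14145 / 49 = 288.67 ≈ 289

289 individuals


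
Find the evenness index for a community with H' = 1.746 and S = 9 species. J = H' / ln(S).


ln(9) = 2.19722
J = H' / ln(S) = 1.746 / 2.19722 = 0.794641 ≈ 0.7946

0.7946


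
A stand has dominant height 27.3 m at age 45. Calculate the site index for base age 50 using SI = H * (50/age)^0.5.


50/45 = 1.11111
(1.11111)^0.5 = 1.05409
SI = 27.3 * 1.05409 = 28.7767 ≈ 28.8 m

28.8 m


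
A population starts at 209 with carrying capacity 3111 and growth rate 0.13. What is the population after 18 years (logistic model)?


(K - N0)/N0 = (3111 - 209)/209 = 2902/209 = 13.8852
r*t = 0.13 * 18 = 2.34; exp(-2.34) = 0.0963276
13.8852 * 0.0963276 = 1.33753
1 + 1.33753 = 2.33753
N = 3111 / 2.33753 = 1330.89 ≈ 1331

1331


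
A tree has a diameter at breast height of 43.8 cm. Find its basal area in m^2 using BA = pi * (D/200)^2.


D/200 = 43.8/200 = 0.219 m
(D/200)^2 = 0.219^2 = 0.047961
BA = 3.141593 * 0.047961 = 0.150674 ≈ 0.1507 m^2

0.1507 m^2


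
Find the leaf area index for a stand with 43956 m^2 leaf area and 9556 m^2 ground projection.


LAI = 43956 / 9556 = 4.5998 ≈ 4.60

4.60


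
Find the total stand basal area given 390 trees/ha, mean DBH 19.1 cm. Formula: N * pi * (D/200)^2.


(D/200)^2 = (19.1/200)^2 = 0.0955^2 = 0.00912025
Individual BA = 3.141593 * 0.00912025 = 0.0286521 m^2
Stand BA = 390 * 0.0286521 = 11.1743 ≈ 11.17 m^2/ha

11.17 m^2/ha


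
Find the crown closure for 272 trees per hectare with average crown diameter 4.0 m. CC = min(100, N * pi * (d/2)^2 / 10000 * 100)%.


(d/2)^2 = (4.0/2)^2 = 2^2 = 4
Crown area = 3.141593 * 4 = 12.5664 m^2
N * area / 10000 * 100 = 272 * 12.5664 / 10000 * 100 = 34.1806
CC = min(100, 34.1806) = 34.1806 ≈ 34.2%

34.2%


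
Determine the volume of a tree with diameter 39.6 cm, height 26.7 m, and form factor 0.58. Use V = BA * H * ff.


(D/200)^2 = (39.6/200)^2 = 0.198^2 = 0.039204
BA = 3.141593 * 0.039204 = 0.123163 m^2
V = 0.123163 * 26.7 * 0.58 = 1.90730 ≈ 1.907 m^3

1.907 m^3


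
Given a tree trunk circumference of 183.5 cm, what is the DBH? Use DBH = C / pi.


DBH = C / pi = 183.5 / 3.141593 = 58.4099 ≈ 58.41 cm

58.41 cm


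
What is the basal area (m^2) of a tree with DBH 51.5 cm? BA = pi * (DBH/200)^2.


D/200 = 51.5/200 = 0.2575 m
(D/200)^2 = 0.2575^2 = 0.06630625
BA = 3.141593 * 0.06630625 = 0.208307 ≈ 0.2083 m^2

0.2083 m^2


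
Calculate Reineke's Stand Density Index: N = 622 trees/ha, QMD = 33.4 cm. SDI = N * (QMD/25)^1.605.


QMD/25 = 33.4/25 = 1.336
(1.336)^1.605 = exp(1.605 * ln(1.336)) = exp(1.605 * 0.289680) = exp(0.464936) = 1.59191
SDI = 622 * 1.59191 = 990.168 ≈ 990

990


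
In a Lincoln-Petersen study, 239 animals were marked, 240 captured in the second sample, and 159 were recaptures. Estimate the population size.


N = M * C / R = 239 * 240 / 159 = 57360 / 159 = 360.75 ≈ 361

361 individuals


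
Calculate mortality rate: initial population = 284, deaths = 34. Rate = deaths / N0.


Mortality rate = 34 / 284 = 0.119718 ≈ 0.1197

0.1197


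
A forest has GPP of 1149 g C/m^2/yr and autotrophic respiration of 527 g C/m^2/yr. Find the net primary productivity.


NPP = GPP - Ra = 1149 - 527 = 622 g C/m^2/yr

622 g C/m^2/yr


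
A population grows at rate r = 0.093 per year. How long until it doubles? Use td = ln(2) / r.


td = ln(2) / 0.093 = 0.693147 / 0.093 = 7.45319 ≈ 7.5 years

7.5 years


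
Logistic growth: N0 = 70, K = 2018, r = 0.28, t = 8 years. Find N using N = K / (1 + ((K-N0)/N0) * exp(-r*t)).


(K - N0)/N0 = (2018 - 70)/70 = 1948/70 = 27.8286
r*t = 0.28 * 8 = 2.24; exp(-2.24) = 0.106459
27.8286 * 0.106459 = 2.96260
1 + 2.96260 = 3.96260
N = 2018 / 3.96260 = 509.262 ≈ 509

509


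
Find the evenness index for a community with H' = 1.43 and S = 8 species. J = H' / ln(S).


ln(8) = 2.07944
J = H' / ln(S) = 1.43 / 2.07944 = 0.687685 ≈ 0.6877

0.6877


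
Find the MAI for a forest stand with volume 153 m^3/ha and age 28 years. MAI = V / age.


MAI = 153 / 28 = 5.4643 ≈ 5.46 m^3/ha/yr

5.46 m^3/ha/yr


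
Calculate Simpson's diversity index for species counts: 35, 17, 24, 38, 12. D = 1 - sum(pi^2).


Total N = 35 + 17 + 24 + 38 + 12 = 126
Per-species terms:
  p = 35/126 = 0.277778; p^2 = 0.277778^2 = 0.077161
  p = 17/126 = 0.134921; p^2 = 0.134921^2 = 0.018204
  p = 24/126 = 0.190476; p^2 = 0.190476^2 = 0.036281
  p = 38/126 = 0.301587; p^2 = 0.301587^2 = 0.090955
  p = 12/126 = 0.095238; p^2 = 0.095238^2 = 0.009070
sum(p^2) = 0.077161 + 0.018204 + 0.036281 + 0.090955 + 0.009070 = 0.231671
D = 1 - 0.231671 = 0.768329 ≈ 0.7683

0.7683


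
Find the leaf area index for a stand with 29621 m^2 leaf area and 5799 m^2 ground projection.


LAI = 29621 / 5799 = 5.1079 ≈ 5.11

5.11


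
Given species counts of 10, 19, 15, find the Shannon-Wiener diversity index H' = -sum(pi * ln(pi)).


Total N = 10 + 19 + 15 = 44
Per-species terms:
  p = 10/44 = 0.227273; ln(p) = -1.481603; p*ln(p) = 0.227273 * (-1.481603) = -0.336728
  p = 19/44 = 0.431818; ln(p) = -0.839751; p*ln(p) = 0.431818 * (-0.839751) = -0.362620
  p = 15/44 = 0.340909; ln(p) = -1.076140; p*ln(p) = 0.340909 * (-1.076140) = -0.366866
sum(p*ln(p)) = (-0.336728) + (-0.362620) + (-0.366866) = -1.066214
H' = -(-1.066214) = 1.066214 ≈ 1.0662

1.0662


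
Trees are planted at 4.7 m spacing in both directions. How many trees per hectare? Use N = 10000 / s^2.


N = 10000 / 4.7^2 = 10000 / 22.09 = 452.694 ≈ 453 trees/ha

453 trees/ha


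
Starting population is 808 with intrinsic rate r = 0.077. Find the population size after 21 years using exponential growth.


r*t = 0.077 * 21 = 1.617
exp(1.617) = 5.03795
N = 808 * 5.03795 = 4070.66 ≈ 4071

4071


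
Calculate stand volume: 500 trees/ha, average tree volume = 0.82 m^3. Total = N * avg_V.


V_stand = 500 * 0.82 = 410.0 m^3/ha

410.0 m^3/ha


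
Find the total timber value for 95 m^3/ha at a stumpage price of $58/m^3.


Value = 95 * 58 = $5510/ha

$5510/ha


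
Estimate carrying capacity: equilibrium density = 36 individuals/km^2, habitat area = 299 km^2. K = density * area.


K = 36 * 299 = 10764 individuals

10764 individuals


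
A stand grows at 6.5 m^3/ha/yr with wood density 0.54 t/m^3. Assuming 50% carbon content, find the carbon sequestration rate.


C = 6.5 * 0.54 * 0.5 = 1.755 ≈ 1.76 t C/ha/yr

1.76 t C/ha/yr


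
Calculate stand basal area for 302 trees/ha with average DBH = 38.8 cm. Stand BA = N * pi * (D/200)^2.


(D/200)^2 = (38.8/200)^2 = 0.194^2 = 0.037636
Individual BA = 3.141593 * 0.037636 = 0.118237 m^2
Stand BA = 302 * 0.118237 = 35.7076 ≈ 35.71 m^2/ha

35.71 m^2/ha


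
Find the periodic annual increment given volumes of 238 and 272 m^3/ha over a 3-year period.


PAI = (V2 - V1) / period = (272 - 238) / 3 = 34 / 3 = 11.3333 ≈ 11.33 m^3/ha/yr

11.33 m^3/ha/yr


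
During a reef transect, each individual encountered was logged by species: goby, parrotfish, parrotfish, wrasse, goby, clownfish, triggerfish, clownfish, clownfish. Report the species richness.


Total individuals logged = 9
Distinct species (count of individuals): goby (2), parrotfish (2), wrasse (1), clownfish (3), triggerfish (1)
Species richness = number of distinct species = 5

5


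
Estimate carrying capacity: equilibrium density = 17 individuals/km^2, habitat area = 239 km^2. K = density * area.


K = 17 * 239 = 4063 individuals

4063 individuals


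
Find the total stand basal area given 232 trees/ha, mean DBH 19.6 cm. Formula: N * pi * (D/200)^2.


(D/200)^2 = (19.6/200)^2 = 0.098^2 = 0.009604
Individual BA = 3.141593 * 0.009604 = 0.0301719 m^2
Stand BA = 232 * 0.0301719 = 6.99988 ≈ 7.00 m^2/ha

7.00 m^2/ha


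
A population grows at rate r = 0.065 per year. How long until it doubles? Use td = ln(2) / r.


td = ln(2) / 0.065 = 0.693147 / 0.065 = 10.6638 ≈ 10.7 years

10.7 years


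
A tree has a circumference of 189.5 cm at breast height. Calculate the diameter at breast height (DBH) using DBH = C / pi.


DBH = C / pi = 189.5 / 3.141593 = 60.3197 ≈ 60.32 cm

60.32 cm


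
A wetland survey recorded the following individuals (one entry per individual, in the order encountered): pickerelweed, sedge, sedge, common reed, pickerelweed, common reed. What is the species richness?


Total individuals logged = 6
Distinct species (count of individuals): pickerelweed (2), sedge (2), common reed (2)
Species richness = number of distinct species = 3

3


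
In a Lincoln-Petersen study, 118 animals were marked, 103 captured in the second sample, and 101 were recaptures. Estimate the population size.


N = M * C / R = 118 * 103 / 101 = 12154 / 101 = 120.34 ≈ 120

120 individuals
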